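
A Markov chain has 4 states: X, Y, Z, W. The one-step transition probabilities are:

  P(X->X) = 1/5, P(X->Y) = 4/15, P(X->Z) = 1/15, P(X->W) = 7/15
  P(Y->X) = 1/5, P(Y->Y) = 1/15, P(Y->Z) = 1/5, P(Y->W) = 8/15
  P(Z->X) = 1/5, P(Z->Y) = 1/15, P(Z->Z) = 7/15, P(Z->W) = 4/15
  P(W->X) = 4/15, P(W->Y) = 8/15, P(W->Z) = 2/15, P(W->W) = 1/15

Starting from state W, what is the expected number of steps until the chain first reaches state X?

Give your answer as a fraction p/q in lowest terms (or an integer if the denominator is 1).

Let h_i = expected steps to first reach X from state i.
Boundary: h_X = 0.
First-step equations for the other states:
  h_Y = 1 + 1/5*h_X + 1/15*h_Y + 1/5*h_Z + 8/15*h_W
  h_Z = 1 + 1/5*h_X + 1/15*h_Y + 7/15*h_Z + 4/15*h_W
  h_W = 1 + 4/15*h_X + 8/15*h_Y + 2/15*h_Z + 1/15*h_W

Substituting h_X = 0 and rearranging gives the linear system (I - Q) h = 1:
  [14/15, -1/5, -8/15] . (h_Y, h_Z, h_W) = 1
  [-1/15, 8/15, -4/15] . (h_Y, h_Z, h_W) = 1
  [-8/15, -2/15, 14/15] . (h_Y, h_Z, h_W) = 1

Solving yields:
  h_Y = 357/79
  h_Z = 363/79
  h_W = 681/158

Starting state is W, so the expected hitting time is h_W = 681/158.

Answer: 681/158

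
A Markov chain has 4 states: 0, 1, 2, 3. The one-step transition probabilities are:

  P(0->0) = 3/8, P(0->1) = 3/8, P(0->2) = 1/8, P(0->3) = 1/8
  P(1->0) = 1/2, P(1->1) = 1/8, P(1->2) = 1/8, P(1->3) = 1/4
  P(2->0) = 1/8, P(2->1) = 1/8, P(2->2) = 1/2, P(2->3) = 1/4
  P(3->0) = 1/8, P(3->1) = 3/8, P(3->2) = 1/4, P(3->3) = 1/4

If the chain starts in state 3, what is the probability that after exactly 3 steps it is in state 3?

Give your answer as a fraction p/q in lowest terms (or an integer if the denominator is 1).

Answer: 109/512

Derivation:
Computing P^3 by repeated multiplication:
P^1 =
  0: [3/8, 3/8, 1/8, 1/8]
  1: [1/2, 1/8, 1/8, 1/4]
  2: [1/8, 1/8, 1/2, 1/4]
  3: [1/8, 3/8, 1/4, 1/4]
P^2 =
  0: [23/64, 1/4, 3/16, 13/64]
  1: [19/64, 5/16, 13/64, 3/16]
  2: [13/64, 7/32, 11/32, 15/64]
  3: [19/64, 7/32, 1/4, 15/64]
P^3 =
  0: [79/256, 17/64, 113/512, 105/512]
  1: [81/256, 63/256, 115/512, 109/512]
  2: [33/128, 15/64, 145/512, 115/512]
  3: [9/32, 33/128, 127/512, 109/512]

(P^3)[3 -> 3] = 109/512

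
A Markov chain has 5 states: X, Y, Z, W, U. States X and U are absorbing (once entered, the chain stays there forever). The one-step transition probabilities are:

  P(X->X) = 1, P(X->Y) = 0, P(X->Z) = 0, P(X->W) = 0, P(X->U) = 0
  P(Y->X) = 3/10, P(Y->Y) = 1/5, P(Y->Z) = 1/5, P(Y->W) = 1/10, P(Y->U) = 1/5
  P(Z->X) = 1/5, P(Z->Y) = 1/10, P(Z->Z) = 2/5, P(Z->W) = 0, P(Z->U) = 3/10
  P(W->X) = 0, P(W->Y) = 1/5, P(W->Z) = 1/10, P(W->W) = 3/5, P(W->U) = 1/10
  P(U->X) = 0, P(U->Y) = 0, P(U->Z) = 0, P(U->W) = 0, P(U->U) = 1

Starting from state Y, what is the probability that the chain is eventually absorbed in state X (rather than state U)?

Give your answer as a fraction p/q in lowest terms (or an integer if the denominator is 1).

Answer: 10/19

Derivation:
Let a_i = P(absorbed in X | start in state i).
Boundary conditions: a_X = 1, a_U = 0.
For each transient state i, a_i = sum_j P(i->j) * a_j:
  a_Y = 3/10*a_X + 1/5*a_Y + 1/5*a_Z + 1/10*a_W + 1/5*a_U
  a_Z = 1/5*a_X + 1/10*a_Y + 2/5*a_Z + 0*a_W + 3/10*a_U
  a_W = 0*a_X + 1/5*a_Y + 1/10*a_Z + 3/5*a_W + 1/10*a_U

Substituting a_X = 1 and a_U = 0, rearrange to (I - Q) a = r where r[i] = P(i -> X):
  [4/5, -1/5, -1/10] . (a_Y, a_Z, a_W) = 3/10
  [-1/10, 3/5, 0] . (a_Y, a_Z, a_W) = 1/5
  [-1/5, -1/10, 2/5] . (a_Y, a_Z, a_W) = 0

Solving yields:
  a_Y = 10/19
  a_Z = 8/19
  a_W = 7/19

Starting state is Y, so the absorption probability is a_Y = 10/19.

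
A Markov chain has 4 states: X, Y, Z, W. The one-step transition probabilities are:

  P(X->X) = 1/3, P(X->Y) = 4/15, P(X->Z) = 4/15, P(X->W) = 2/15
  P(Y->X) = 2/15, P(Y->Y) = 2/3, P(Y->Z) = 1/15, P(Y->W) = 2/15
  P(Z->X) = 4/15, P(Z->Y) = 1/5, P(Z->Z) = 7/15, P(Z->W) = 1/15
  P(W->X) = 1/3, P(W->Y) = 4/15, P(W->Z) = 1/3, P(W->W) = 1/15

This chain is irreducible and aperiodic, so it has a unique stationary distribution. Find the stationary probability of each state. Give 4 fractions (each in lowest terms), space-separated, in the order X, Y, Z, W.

The stationary distribution satisfies pi = pi * P, i.e.:
  pi_X = 1/3*pi_X + 2/15*pi_Y + 4/15*pi_Z + 1/3*pi_W
  pi_Y = 4/15*pi_X + 2/3*pi_Y + 1/5*pi_Z + 4/15*pi_W
  pi_Z = 4/15*pi_X + 1/15*pi_Y + 7/15*pi_Z + 1/3*pi_W
  pi_W = 2/15*pi_X + 2/15*pi_Y + 1/15*pi_Z + 1/15*pi_W
with normalization: pi_X + pi_Y + pi_Z + pi_W = 1.

Using the first 3 balance equations plus normalization, the linear system A*pi = b is:
  [-2/3, 2/15, 4/15, 1/3] . pi = 0
  [4/15, -1/3, 1/5, 4/15] . pi = 0
  [4/15, 1/15, -8/15, 1/3] . pi = 0
  [1, 1, 1, 1] . pi = 1

Solving yields:
  pi_X = 395/1689
  pi_Y = 706/1689
  pi_Z = 134/563
  pi_W = 62/563

Verification (pi * P):
  395/1689*1/3 + 706/1689*2/15 + 134/563*4/15 + 62/563*1/3 = 395/1689 = pi_X  (ok)
  395/1689*4/15 + 706/1689*2/3 + 134/563*1/5 + 62/563*4/15 = 706/1689 = pi_Y  (ok)
  395/1689*4/15 + 706/1689*1/15 + 134/563*7/15 + 62/563*1/3 = 134/563 = pi_Z  (ok)
  395/1689*2/15 + 706/1689*2/15 + 134/563*1/15 + 62/563*1/15 = 62/563 = pi_W  (ok)

Answer: 395/1689 706/1689 134/563 62/563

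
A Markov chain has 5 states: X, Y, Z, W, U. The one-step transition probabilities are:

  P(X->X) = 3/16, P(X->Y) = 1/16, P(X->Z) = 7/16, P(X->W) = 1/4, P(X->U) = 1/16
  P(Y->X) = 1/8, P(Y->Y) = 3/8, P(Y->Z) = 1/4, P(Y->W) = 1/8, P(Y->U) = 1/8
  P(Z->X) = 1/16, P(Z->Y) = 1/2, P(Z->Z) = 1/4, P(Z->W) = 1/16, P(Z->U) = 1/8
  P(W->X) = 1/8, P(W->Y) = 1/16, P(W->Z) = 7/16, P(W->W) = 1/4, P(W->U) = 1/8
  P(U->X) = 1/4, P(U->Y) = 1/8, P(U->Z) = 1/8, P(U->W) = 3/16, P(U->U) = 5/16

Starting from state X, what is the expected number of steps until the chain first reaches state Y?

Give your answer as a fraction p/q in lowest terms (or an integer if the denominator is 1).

Answer: 622/135

Derivation:
Let h_i = expected steps to first reach Y from state i.
Boundary: h_Y = 0.
First-step equations for the other states:
  h_X = 1 + 3/16*h_X + 1/16*h_Y + 7/16*h_Z + 1/4*h_W + 1/16*h_U
  h_Z = 1 + 1/16*h_X + 1/2*h_Y + 1/4*h_Z + 1/16*h_W + 1/8*h_U
  h_W = 1 + 1/8*h_X + 1/16*h_Y + 7/16*h_Z + 1/4*h_W + 1/8*h_U
  h_U = 1 + 1/4*h_X + 1/8*h_Y + 1/8*h_Z + 3/16*h_W + 5/16*h_U

Substituting h_Y = 0 and rearranging gives the linear system (I - Q) h = 1:
  [13/16, -7/16, -1/4, -1/16] . (h_X, h_Z, h_W, h_U) = 1
  [-1/16, 3/4, -1/16, -1/8] . (h_X, h_Z, h_W, h_U) = 1
  [-1/8, -7/16, 3/4, -1/8] . (h_X, h_Z, h_W, h_U) = 1
  [-1/4, -1/8, -3/16, 11/16] . (h_X, h_Z, h_W, h_U) = 1

Solving yields:
  h_X = 622/135
  h_Z = 1184/405
  h_W = 1874/405
  h_U = 1994/405

Starting state is X, so the expected hitting time is h_X = 622/135.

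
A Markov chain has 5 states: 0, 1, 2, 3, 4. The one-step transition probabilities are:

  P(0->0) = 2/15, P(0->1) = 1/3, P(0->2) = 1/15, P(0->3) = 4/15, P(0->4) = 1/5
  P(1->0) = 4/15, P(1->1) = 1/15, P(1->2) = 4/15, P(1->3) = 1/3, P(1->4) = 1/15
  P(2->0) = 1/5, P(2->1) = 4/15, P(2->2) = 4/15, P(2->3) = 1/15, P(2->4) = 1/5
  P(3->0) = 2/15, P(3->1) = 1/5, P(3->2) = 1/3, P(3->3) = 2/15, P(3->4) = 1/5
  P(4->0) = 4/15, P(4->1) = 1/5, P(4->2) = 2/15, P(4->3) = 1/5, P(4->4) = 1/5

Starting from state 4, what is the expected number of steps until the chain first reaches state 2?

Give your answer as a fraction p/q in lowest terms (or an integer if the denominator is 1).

Let h_i = expected steps to first reach 2 from state i.
Boundary: h_2 = 0.
First-step equations for the other states:
  h_0 = 1 + 2/15*h_0 + 1/3*h_1 + 1/15*h_2 + 4/15*h_3 + 1/5*h_4
  h_1 = 1 + 4/15*h_0 + 1/15*h_1 + 4/15*h_2 + 1/3*h_3 + 1/15*h_4
  h_3 = 1 + 2/15*h_0 + 1/5*h_1 + 1/3*h_2 + 2/15*h_3 + 1/5*h_4
  h_4 = 1 + 4/15*h_0 + 1/5*h_1 + 2/15*h_2 + 1/5*h_3 + 1/5*h_4

Substituting h_2 = 0 and rearranging gives the linear system (I - Q) h = 1:
  [13/15, -1/3, -4/15, -1/5] . (h_0, h_1, h_3, h_4) = 1
  [-4/15, 14/15, -1/3, -1/15] . (h_0, h_1, h_3, h_4) = 1
  [-2/15, -1/5, 13/15, -1/5] . (h_0, h_1, h_3, h_4) = 1
  [-4/15, -1/5, -1/5, 4/5] . (h_0, h_1, h_3, h_4) = 1

Solving yields:
  h_0 = 72165/13393
  h_1 = 1020/227
  h_3 = 56595/13393
  h_4 = 69990/13393

Starting state is 4, so the expected hitting time is h_4 = 69990/13393.

Answer: 69990/13393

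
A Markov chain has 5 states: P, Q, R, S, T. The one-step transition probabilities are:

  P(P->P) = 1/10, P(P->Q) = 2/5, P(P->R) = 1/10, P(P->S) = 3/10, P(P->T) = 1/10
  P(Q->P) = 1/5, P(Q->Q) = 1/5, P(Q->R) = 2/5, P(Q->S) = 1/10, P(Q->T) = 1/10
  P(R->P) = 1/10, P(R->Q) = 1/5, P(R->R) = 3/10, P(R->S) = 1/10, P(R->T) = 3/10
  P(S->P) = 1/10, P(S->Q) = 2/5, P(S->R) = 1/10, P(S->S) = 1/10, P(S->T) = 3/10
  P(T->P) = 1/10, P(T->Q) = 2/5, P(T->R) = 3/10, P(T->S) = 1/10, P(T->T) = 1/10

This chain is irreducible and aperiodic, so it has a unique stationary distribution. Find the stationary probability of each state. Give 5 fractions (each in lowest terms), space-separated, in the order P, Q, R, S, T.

The stationary distribution satisfies pi = pi * P, i.e.:
  pi_P = 1/10*pi_P + 1/5*pi_Q + 1/10*pi_R + 1/10*pi_S + 1/10*pi_T
  pi_Q = 2/5*pi_P + 1/5*pi_Q + 1/5*pi_R + 2/5*pi_S + 2/5*pi_T
  pi_R = 1/10*pi_P + 2/5*pi_Q + 3/10*pi_R + 1/10*pi_S + 3/10*pi_T
  pi_S = 3/10*pi_P + 1/10*pi_Q + 1/10*pi_R + 1/10*pi_S + 1/10*pi_T
  pi_T = 1/10*pi_P + 1/10*pi_Q + 3/10*pi_R + 3/10*pi_S + 1/10*pi_T
with normalization: pi_P + pi_Q + pi_R + pi_S + pi_T = 1.

Using the first 4 balance equations plus normalization, the linear system A*pi = b is:
  [-9/10, 1/5, 1/10, 1/10, 1/10] . pi = 0
  [2/5, -4/5, 1/5, 2/5, 2/5] . pi = 0
  [1/10, 2/5, -7/10, 1/10, 3/10] . pi = 0
  [3/10, 1/10, 1/10, -9/10, 1/10] . pi = 0
  [1, 1, 1, 1, 1] . pi = 1

Solving yields:
  pi_P = 391/3038
  pi_Q = 436/1519
  pi_R = 422/1519
  pi_S = 191/1519
  pi_T = 549/3038

Verification (pi * P):
  391/3038*1/10 + 436/1519*1/5 + 422/1519*1/10 + 191/1519*1/10 + 549/3038*1/10 = 391/3038 = pi_P  (ok)
  391/3038*2/5 + 436/1519*1/5 + 422/1519*1/5 + 191/1519*2/5 + 549/3038*2/5 = 436/1519 = pi_Q  (ok)
  391/3038*1/10 + 436/1519*2/5 + 422/1519*3/10 + 191/1519*1/10 + 549/3038*3/10 = 422/1519 = pi_R  (ok)
  391/3038*3/10 + 436/1519*1/10 + 422/1519*1/10 + 191/1519*1/10 + 549/3038*1/10 = 191/1519 = pi_S  (ok)
  391/3038*1/10 + 436/1519*1/10 + 422/1519*3/10 + 191/1519*3/10 + 549/3038*1/10 = 549/3038 = pi_T  (ok)

Answer: 391/3038 436/1519 422/1519 191/1519 549/3038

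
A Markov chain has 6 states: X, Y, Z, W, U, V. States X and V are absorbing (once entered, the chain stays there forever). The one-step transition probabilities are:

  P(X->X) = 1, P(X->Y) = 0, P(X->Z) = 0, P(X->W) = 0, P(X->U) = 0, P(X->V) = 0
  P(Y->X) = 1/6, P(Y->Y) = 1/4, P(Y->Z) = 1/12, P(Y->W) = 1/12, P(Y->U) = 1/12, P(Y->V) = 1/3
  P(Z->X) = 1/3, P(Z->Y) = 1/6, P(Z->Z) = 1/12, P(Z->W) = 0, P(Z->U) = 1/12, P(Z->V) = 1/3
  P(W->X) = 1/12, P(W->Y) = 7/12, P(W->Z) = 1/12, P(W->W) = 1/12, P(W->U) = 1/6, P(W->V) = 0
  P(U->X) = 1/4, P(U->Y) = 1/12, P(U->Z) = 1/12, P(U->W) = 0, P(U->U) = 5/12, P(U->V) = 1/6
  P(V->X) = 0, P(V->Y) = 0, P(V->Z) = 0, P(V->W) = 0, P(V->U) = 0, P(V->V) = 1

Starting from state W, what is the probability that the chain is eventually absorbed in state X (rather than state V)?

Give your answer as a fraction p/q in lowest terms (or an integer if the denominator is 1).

Let a_i = P(absorbed in X | start in state i).
Boundary conditions: a_X = 1, a_V = 0.
For each transient state i, a_i = sum_j P(i->j) * a_j:
  a_Y = 1/6*a_X + 1/4*a_Y + 1/12*a_Z + 1/12*a_W + 1/12*a_U + 1/3*a_V
  a_Z = 1/3*a_X + 1/6*a_Y + 1/12*a_Z + 0*a_W + 1/12*a_U + 1/3*a_V
  a_W = 1/12*a_X + 7/12*a_Y + 1/12*a_Z + 1/12*a_W + 1/6*a_U + 0*a_V
  a_U = 1/4*a_X + 1/12*a_Y + 1/12*a_Z + 0*a_W + 5/12*a_U + 1/6*a_V

Substituting a_X = 1 and a_V = 0, rearrange to (I - Q) a = r where r[i] = P(i -> X):
  [3/4, -1/12, -1/12, -1/12] . (a_Y, a_Z, a_W, a_U) = 1/6
  [-1/6, 11/12, 0, -1/12] . (a_Y, a_Z, a_W, a_U) = 1/3
  [-7/12, -1/12, 11/12, -1/6] . (a_Y, a_Z, a_W, a_U) = 1/12
  [-1/12, -1/12, 0, 7/12] . (a_Y, a_Z, a_W, a_U) = 1/4

Solving yields:
  a_Y = 2601/6643
  a_Z = 3223/6643
  a_W = 3221/6643
  a_U = 283/511

Starting state is W, so the absorption probability is a_W = 3221/6643.

Answer: 3221/6643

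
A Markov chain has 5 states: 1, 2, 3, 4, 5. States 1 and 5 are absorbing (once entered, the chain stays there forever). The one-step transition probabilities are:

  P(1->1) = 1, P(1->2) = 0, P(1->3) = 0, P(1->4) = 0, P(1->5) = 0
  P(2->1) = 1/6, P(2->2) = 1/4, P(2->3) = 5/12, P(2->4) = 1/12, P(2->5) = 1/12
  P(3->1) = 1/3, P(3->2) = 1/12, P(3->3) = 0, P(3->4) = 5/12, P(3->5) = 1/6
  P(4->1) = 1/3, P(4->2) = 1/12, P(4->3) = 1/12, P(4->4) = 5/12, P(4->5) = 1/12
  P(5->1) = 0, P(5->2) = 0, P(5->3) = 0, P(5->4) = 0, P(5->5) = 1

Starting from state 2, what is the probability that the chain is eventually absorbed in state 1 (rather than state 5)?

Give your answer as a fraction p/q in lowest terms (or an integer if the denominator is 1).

Let a_i = P(absorbed in 1 | start in state i).
Boundary conditions: a_1 = 1, a_5 = 0.
For each transient state i, a_i = sum_j P(i->j) * a_j:
  a_2 = 1/6*a_1 + 1/4*a_2 + 5/12*a_3 + 1/12*a_4 + 1/12*a_5
  a_3 = 1/3*a_1 + 1/12*a_2 + 0*a_3 + 5/12*a_4 + 1/6*a_5
  a_4 = 1/3*a_1 + 1/12*a_2 + 1/12*a_3 + 5/12*a_4 + 1/12*a_5

Substituting a_1 = 1 and a_5 = 0, rearrange to (I - Q) a = r where r[i] = P(i -> 1):
  [3/4, -5/12, -1/12] . (a_2, a_3, a_4) = 1/6
  [-1/12, 1, -5/12] . (a_2, a_3, a_4) = 1/3
  [-1/12, -1/12, 7/12] . (a_2, a_3, a_4) = 1/3

Solving yields:
  a_2 = 225/319
  a_3 = 228/319
  a_4 = 247/319

Starting state is 2, so the absorption probability is a_2 = 225/319.

Answer: 225/319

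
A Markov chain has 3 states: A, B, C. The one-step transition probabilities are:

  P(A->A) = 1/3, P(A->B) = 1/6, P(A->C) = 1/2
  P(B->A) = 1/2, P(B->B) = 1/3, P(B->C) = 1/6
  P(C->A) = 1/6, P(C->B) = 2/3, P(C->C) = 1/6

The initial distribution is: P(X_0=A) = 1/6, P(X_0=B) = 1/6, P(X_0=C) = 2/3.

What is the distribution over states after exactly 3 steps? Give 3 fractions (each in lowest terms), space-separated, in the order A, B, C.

Propagating the distribution step by step (d_{t+1} = d_t * P):
d_0 = (A=1/6, B=1/6, C=2/3)
  d_1[A] = 1/6*1/3 + 1/6*1/2 + 2/3*1/6 = 1/4
  d_1[B] = 1/6*1/6 + 1/6*1/3 + 2/3*2/3 = 19/36
  d_1[C] = 1/6*1/2 + 1/6*1/6 + 2/3*1/6 = 2/9
d_1 = (A=1/4, B=19/36, C=2/9)
  d_2[A] = 1/4*1/3 + 19/36*1/2 + 2/9*1/6 = 83/216
  d_2[B] = 1/4*1/6 + 19/36*1/3 + 2/9*2/3 = 79/216
  d_2[C] = 1/4*1/2 + 19/36*1/6 + 2/9*1/6 = 1/4
d_2 = (A=83/216, B=79/216, C=1/4)
  d_3[A] = 83/216*1/3 + 79/216*1/2 + 1/4*1/6 = 457/1296
  d_3[B] = 83/216*1/6 + 79/216*1/3 + 1/4*2/3 = 457/1296
  d_3[C] = 83/216*1/2 + 79/216*1/6 + 1/4*1/6 = 191/648
d_3 = (A=457/1296, B=457/1296, C=191/648)

Answer: 457/1296 457/1296 191/648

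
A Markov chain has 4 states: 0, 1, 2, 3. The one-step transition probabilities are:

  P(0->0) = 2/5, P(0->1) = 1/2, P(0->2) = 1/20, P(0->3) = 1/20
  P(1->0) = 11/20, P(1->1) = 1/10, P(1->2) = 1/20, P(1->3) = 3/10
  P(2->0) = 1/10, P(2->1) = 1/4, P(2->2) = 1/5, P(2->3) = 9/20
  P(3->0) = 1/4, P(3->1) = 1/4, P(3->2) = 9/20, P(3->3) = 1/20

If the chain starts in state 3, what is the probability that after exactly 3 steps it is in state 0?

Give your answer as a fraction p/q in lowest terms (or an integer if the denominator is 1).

Answer: 2849/8000

Derivation:
Computing P^3 by repeated multiplication:
P^1 =
  0: [2/5, 1/2, 1/20, 1/20]
  1: [11/20, 1/10, 1/20, 3/10]
  2: [1/10, 1/4, 1/5, 9/20]
  3: [1/4, 1/4, 9/20, 1/20]
P^2 =
  0: [181/400, 11/40, 31/400, 39/200]
  1: [71/200, 149/400, 71/400, 19/200]
  2: [31/100, 19/80, 13/50, 77/400]
  3: [59/200, 11/40, 11/80, 117/400]
P^3 =
  0: [311/800, 103/320, 1117/8000, 599/4000]
  1: [3107/8000, 2263/8000, 917/8000, 1713/8000]
  2: [263/800, 467/1600, 83/500, 1707/8000]
  3: [2849/8000, 113/400, 1501/8000, 139/800]

(P^3)[3 -> 0] = 2849/8000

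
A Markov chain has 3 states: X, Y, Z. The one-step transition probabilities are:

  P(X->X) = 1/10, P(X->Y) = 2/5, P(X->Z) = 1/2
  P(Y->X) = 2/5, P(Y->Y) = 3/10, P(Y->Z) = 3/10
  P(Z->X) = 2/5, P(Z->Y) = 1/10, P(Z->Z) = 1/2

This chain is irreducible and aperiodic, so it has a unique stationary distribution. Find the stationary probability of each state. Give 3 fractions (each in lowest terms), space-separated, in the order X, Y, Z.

Answer: 4/13 25/104 47/104

Derivation:
The stationary distribution satisfies pi = pi * P, i.e.:
  pi_X = 1/10*pi_X + 2/5*pi_Y + 2/5*pi_Z
  pi_Y = 2/5*pi_X + 3/10*pi_Y + 1/10*pi_Z
  pi_Z = 1/2*pi_X + 3/10*pi_Y + 1/2*pi_Z
with normalization: pi_X + pi_Y + pi_Z = 1.

Using the first 2 balance equations plus normalization, the linear system A*pi = b is:
  [-9/10, 2/5, 2/5] . pi = 0
  [2/5, -7/10, 1/10] . pi = 0
  [1, 1, 1] . pi = 1

Solving yields:
  pi_X = 4/13
  pi_Y = 25/104
  pi_Z = 47/104

Verification (pi * P):
  4/13*1/10 + 25/104*2/5 + 47/104*2/5 = 4/13 = pi_X  (ok)
  4/13*2/5 + 25/104*3/10 + 47/104*1/10 = 25/104 = pi_Y  (ok)
  4/13*1/2 + 25/104*3/10 + 47/104*1/2 = 47/104 = pi_Z  (ok)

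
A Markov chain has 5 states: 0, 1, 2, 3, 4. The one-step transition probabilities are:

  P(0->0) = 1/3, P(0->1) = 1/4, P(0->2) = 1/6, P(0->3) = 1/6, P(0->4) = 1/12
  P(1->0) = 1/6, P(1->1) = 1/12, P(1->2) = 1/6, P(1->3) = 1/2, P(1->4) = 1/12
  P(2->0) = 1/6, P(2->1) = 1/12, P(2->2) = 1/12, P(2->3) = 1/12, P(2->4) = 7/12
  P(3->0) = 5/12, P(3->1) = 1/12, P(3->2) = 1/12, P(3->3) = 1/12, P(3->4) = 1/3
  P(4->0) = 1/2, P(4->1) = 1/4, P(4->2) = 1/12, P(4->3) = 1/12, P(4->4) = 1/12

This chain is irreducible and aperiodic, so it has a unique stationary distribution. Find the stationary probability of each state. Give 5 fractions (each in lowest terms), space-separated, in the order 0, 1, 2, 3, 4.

The stationary distribution satisfies pi = pi * P, i.e.:
  pi_0 = 1/3*pi_0 + 1/6*pi_1 + 1/6*pi_2 + 5/12*pi_3 + 1/2*pi_4
  pi_1 = 1/4*pi_0 + 1/12*pi_1 + 1/12*pi_2 + 1/12*pi_3 + 1/4*pi_4
  pi_2 = 1/6*pi_0 + 1/6*pi_1 + 1/12*pi_2 + 1/12*pi_3 + 1/12*pi_4
  pi_3 = 1/6*pi_0 + 1/2*pi_1 + 1/12*pi_2 + 1/12*pi_3 + 1/12*pi_4
  pi_4 = 1/12*pi_0 + 1/12*pi_1 + 7/12*pi_2 + 1/3*pi_3 + 1/12*pi_4
with normalization: pi_0 + pi_1 + pi_2 + pi_3 + pi_4 = 1.

Using the first 4 balance equations plus normalization, the linear system A*pi = b is:
  [-2/3, 1/6, 1/6, 5/12, 1/2] . pi = 0
  [1/4, -11/12, 1/12, 1/12, 1/4] . pi = 0
  [1/6, 1/6, -11/12, 1/12, 1/12] . pi = 0
  [1/6, 1/2, 1/12, -11/12, 1/12] . pi = 0
  [1, 1, 1, 1, 1] . pi = 1

Solving yields:
  pi_0 = 853/2576
  pi_1 = 439/2576
  pi_2 = 967/7728
  pi_3 = 703/3864
  pi_4 = 493/2576

Verification (pi * P):
  853/2576*1/3 + 439/2576*1/6 + 967/7728*1/6 + 703/3864*5/12 + 493/2576*1/2 = 853/2576 = pi_0  (ok)
  853/2576*1/4 + 439/2576*1/12 + 967/7728*1/12 + 703/3864*1/12 + 493/2576*1/4 = 439/2576 = pi_1  (ok)
  853/2576*1/6 + 439/2576*1/6 + 967/7728*1/12 + 703/3864*1/12 + 493/2576*1/12 = 967/7728 = pi_2  (ok)
  853/2576*1/6 + 439/2576*1/2 + 967/7728*1/12 + 703/3864*1/12 + 493/2576*1/12 = 703/3864 = pi_3  (ok)
  853/2576*1/12 + 439/2576*1/12 + 967/7728*7/12 + 703/3864*1/3 + 493/2576*1/12 = 493/2576 = pi_4  (ok)

Answer: 853/2576 439/2576 967/7728 703/3864 493/2576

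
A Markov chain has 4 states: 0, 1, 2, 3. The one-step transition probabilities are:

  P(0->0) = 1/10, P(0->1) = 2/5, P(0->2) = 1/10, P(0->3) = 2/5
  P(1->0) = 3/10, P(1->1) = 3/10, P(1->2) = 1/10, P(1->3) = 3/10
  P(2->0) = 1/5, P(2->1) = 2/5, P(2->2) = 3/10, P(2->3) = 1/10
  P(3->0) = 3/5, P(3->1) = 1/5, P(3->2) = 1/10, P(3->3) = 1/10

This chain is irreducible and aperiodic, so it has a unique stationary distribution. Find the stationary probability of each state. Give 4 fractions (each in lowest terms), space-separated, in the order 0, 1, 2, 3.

The stationary distribution satisfies pi = pi * P, i.e.:
  pi_0 = 1/10*pi_0 + 3/10*pi_1 + 1/5*pi_2 + 3/5*pi_3
  pi_1 = 2/5*pi_0 + 3/10*pi_1 + 2/5*pi_2 + 1/5*pi_3
  pi_2 = 1/10*pi_0 + 1/10*pi_1 + 3/10*pi_2 + 1/10*pi_3
  pi_3 = 2/5*pi_0 + 3/10*pi_1 + 1/10*pi_2 + 1/10*pi_3
with normalization: pi_0 + pi_1 + pi_2 + pi_3 = 1.

Using the first 3 balance equations plus normalization, the linear system A*pi = b is:
  [-9/10, 3/10, 1/5, 3/5] . pi = 0
  [2/5, -7/10, 2/5, 1/5] . pi = 0
  [1/10, 1/10, -7/10, 1/10] . pi = 0
  [1, 1, 1, 1] . pi = 1

Solving yields:
  pi_0 = 57/188
  pi_1 = 179/564
  pi_2 = 1/8
  pi_3 = 287/1128

Verification (pi * P):
  57/188*1/10 + 179/564*3/10 + 1/8*1/5 + 287/1128*3/5 = 57/188 = pi_0  (ok)
  57/188*2/5 + 179/564*3/10 + 1/8*2/5 + 287/1128*1/5 = 179/564 = pi_1  (ok)
  57/188*1/10 + 179/564*1/10 + 1/8*3/10 + 287/1128*1/10 = 1/8 = pi_2  (ok)
  57/188*2/5 + 179/564*3/10 + 1/8*1/10 + 287/1128*1/10 = 287/1128 = pi_3  (ok)

Answer: 57/188 179/564 1/8 287/1128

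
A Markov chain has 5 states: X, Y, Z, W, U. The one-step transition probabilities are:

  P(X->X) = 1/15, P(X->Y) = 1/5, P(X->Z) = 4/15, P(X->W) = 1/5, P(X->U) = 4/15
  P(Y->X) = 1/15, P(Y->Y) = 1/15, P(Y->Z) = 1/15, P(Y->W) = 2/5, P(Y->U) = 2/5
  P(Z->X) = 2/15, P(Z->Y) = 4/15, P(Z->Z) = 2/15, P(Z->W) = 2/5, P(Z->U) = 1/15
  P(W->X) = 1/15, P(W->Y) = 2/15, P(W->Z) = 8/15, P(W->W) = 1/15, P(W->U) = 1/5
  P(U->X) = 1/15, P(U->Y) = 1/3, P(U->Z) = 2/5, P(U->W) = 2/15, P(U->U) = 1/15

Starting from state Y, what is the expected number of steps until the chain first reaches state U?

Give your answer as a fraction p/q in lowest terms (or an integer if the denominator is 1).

Let h_i = expected steps to first reach U from state i.
Boundary: h_U = 0.
First-step equations for the other states:
  h_X = 1 + 1/15*h_X + 1/5*h_Y + 4/15*h_Z + 1/5*h_W + 4/15*h_U
  h_Y = 1 + 1/15*h_X + 1/15*h_Y + 1/15*h_Z + 2/5*h_W + 2/5*h_U
  h_Z = 1 + 2/15*h_X + 4/15*h_Y + 2/15*h_Z + 2/5*h_W + 1/15*h_U
  h_W = 1 + 1/15*h_X + 2/15*h_Y + 8/15*h_Z + 1/15*h_W + 1/5*h_U

Substituting h_U = 0 and rearranging gives the linear system (I - Q) h = 1:
  [14/15, -1/5, -4/15, -1/5] . (h_X, h_Y, h_Z, h_W) = 1
  [-1/15, 14/15, -1/15, -2/5] . (h_X, h_Y, h_Z, h_W) = 1
  [-2/15, -4/15, 13/15, -2/5] . (h_X, h_Y, h_Z, h_W) = 1
  [-1/15, -2/15, -8/15, 14/15] . (h_X, h_Y, h_Z, h_W) = 1

Solving yields:
  h_X = 11975/2641
  h_Y = 1095/278
  h_Z = 14230/2641
  h_W = 26605/5282

Starting state is Y, so the expected hitting time is h_Y = 1095/278.

Answer: 1095/278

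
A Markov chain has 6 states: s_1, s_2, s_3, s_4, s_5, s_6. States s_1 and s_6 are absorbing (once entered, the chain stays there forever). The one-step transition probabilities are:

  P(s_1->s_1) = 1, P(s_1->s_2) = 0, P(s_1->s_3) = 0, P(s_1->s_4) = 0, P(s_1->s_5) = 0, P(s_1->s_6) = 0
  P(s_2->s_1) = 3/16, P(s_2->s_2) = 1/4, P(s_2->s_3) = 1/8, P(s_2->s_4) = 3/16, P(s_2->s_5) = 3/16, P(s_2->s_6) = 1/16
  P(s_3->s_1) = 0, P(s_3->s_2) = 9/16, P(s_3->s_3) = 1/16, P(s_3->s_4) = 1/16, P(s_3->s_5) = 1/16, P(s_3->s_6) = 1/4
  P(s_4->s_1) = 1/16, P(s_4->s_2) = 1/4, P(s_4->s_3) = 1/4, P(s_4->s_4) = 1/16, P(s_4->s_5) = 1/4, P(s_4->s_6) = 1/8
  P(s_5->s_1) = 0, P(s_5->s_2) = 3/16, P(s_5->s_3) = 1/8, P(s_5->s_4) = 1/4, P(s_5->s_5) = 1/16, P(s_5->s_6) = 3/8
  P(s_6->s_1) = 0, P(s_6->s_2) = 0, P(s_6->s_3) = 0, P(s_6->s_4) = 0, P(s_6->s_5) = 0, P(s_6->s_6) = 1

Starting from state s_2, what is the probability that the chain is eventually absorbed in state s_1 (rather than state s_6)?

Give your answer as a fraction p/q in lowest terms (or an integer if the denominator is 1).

Answer: 524/1219

Derivation:
Let a_i = P(absorbed in s_1 | start in state i).
Boundary conditions: a_s_1 = 1, a_s_6 = 0.
For each transient state i, a_i = sum_j P(i->j) * a_j:
  a_s_2 = 3/16*a_s_1 + 1/4*a_s_2 + 1/8*a_s_3 + 3/16*a_s_4 + 3/16*a_s_5 + 1/16*a_s_6
  a_s_3 = 0*a_s_1 + 9/16*a_s_2 + 1/16*a_s_3 + 1/16*a_s_4 + 1/16*a_s_5 + 1/4*a_s_6
  a_s_4 = 1/16*a_s_1 + 1/4*a_s_2 + 1/4*a_s_3 + 1/16*a_s_4 + 1/4*a_s_5 + 1/8*a_s_6
  a_s_5 = 0*a_s_1 + 3/16*a_s_2 + 1/8*a_s_3 + 1/4*a_s_4 + 1/16*a_s_5 + 3/8*a_s_6

Substituting a_s_1 = 1 and a_s_6 = 0, rearrange to (I - Q) a = r where r[i] = P(i -> s_1):
  [3/4, -1/8, -3/16, -3/16] . (a_s_2, a_s_3, a_s_4, a_s_5) = 3/16
  [-9/16, 15/16, -1/16, -1/16] . (a_s_2, a_s_3, a_s_4, a_s_5) = 0
  [-1/4, -1/4, 15/16, -1/4] . (a_s_2, a_s_3, a_s_4, a_s_5) = 1/16
  [-3/16, -1/8, -1/4, 15/16] . (a_s_2, a_s_3, a_s_4, a_s_5) = 0

Solving yields:
  a_s_2 = 524/1219
  a_s_3 = 357/1219
  a_s_4 = 7299/23161
  a_s_5 = 4842/23161

Starting state is s_2, so the absorption probability is a_s_2 = 524/1219.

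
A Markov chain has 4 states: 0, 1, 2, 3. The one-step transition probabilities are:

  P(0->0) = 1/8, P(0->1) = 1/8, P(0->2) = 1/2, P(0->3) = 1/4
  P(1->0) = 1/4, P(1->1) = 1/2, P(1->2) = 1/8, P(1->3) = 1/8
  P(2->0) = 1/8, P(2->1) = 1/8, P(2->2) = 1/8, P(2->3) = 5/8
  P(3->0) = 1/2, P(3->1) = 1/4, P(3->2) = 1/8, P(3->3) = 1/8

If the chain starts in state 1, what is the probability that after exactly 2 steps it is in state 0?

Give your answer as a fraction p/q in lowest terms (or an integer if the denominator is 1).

Computing P^2 by repeated multiplication:
P^1 =
  0: [1/8, 1/8, 1/2, 1/4]
  1: [1/4, 1/2, 1/8, 1/8]
  2: [1/8, 1/8, 1/8, 5/8]
  3: [1/2, 1/4, 1/8, 1/8]
P^2 =
  0: [15/64, 13/64, 11/64, 25/64]
  1: [15/64, 21/64, 7/32, 7/32]
  2: [3/8, 1/4, 11/64, 13/64]
  3: [13/64, 15/64, 5/16, 1/4]

(P^2)[1 -> 0] = 15/64

Answer: 15/64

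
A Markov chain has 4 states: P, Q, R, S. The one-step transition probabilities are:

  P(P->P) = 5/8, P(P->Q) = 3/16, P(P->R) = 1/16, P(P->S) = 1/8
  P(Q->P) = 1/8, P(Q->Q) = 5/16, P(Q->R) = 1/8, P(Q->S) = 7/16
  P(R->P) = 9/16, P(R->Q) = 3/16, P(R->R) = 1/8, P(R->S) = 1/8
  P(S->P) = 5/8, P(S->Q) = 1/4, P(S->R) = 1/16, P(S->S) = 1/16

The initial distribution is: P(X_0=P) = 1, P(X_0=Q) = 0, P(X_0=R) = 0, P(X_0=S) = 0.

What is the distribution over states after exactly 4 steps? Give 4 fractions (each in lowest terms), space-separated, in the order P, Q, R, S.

Propagating the distribution step by step (d_{t+1} = d_t * P):
d_0 = (P=1, Q=0, R=0, S=0)
  d_1[P] = 1*5/8 + 0*1/8 + 0*9/16 + 0*5/8 = 5/8
  d_1[Q] = 1*3/16 + 0*5/16 + 0*3/16 + 0*1/4 = 3/16
  d_1[R] = 1*1/16 + 0*1/8 + 0*1/8 + 0*1/16 = 1/16
  d_1[S] = 1*1/8 + 0*7/16 + 0*1/8 + 0*1/16 = 1/8
d_1 = (P=5/8, Q=3/16, R=1/16, S=1/8)
  d_2[P] = 5/8*5/8 + 3/16*1/8 + 1/16*9/16 + 1/8*5/8 = 135/256
  d_2[Q] = 5/8*3/16 + 3/16*5/16 + 1/16*3/16 + 1/8*1/4 = 7/32
  d_2[R] = 5/8*1/16 + 3/16*1/8 + 1/16*1/8 + 1/8*1/16 = 5/64
  d_2[S] = 5/8*1/8 + 3/16*7/16 + 1/16*1/8 + 1/8*1/16 = 45/256
d_2 = (P=135/256, Q=7/32, R=5/64, S=45/256)
  d_3[P] = 135/256*5/8 + 7/32*1/8 + 5/64*9/16 + 45/256*5/8 = 523/1024
  d_3[Q] = 135/256*3/16 + 7/32*5/16 + 5/64*3/16 + 45/256*1/4 = 925/4096
  d_3[R] = 135/256*1/16 + 7/32*1/8 + 5/64*1/8 + 45/256*1/16 = 83/1024
  d_3[S] = 135/256*1/8 + 7/32*7/16 + 5/64*1/8 + 45/256*1/16 = 747/4096
d_3 = (P=523/1024, Q=925/4096, R=83/1024, S=747/4096)
  d_4[P] = 523/1024*5/8 + 925/4096*1/8 + 83/1024*9/16 + 747/4096*5/8 = 8307/16384
  d_4[Q] = 523/1024*3/16 + 925/4096*5/16 + 83/1024*3/16 + 747/4096*1/4 = 14885/65536
  d_4[R] = 523/1024*1/16 + 925/4096*1/8 + 83/1024*1/8 + 747/4096*1/16 = 5353/65536
  d_4[S] = 523/1024*1/8 + 925/4096*7/16 + 83/1024*1/8 + 747/4096*1/16 = 6035/32768
d_4 = (P=8307/16384, Q=14885/65536, R=5353/65536, S=6035/32768)

Answer: 8307/16384 14885/65536 5353/65536 6035/32768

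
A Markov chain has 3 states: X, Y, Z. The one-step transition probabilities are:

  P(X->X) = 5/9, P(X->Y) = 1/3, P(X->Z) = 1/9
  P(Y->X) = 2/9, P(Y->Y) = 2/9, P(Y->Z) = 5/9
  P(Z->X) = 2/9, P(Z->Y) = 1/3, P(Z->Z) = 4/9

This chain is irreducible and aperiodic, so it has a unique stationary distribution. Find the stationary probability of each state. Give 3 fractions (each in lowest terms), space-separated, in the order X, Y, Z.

Answer: 1/3 3/10 11/30

Derivation:
The stationary distribution satisfies pi = pi * P, i.e.:
  pi_X = 5/9*pi_X + 2/9*pi_Y + 2/9*pi_Z
  pi_Y = 1/3*pi_X + 2/9*pi_Y + 1/3*pi_Z
  pi_Z = 1/9*pi_X + 5/9*pi_Y + 4/9*pi_Z
with normalization: pi_X + pi_Y + pi_Z = 1.

Using the first 2 balance equations plus normalization, the linear system A*pi = b is:
  [-4/9, 2/9, 2/9] . pi = 0
  [1/3, -7/9, 1/3] . pi = 0
  [1, 1, 1] . pi = 1

Solving yields:
  pi_X = 1/3
  pi_Y = 3/10
  pi_Z = 11/30

Verification (pi * P):
  1/3*5/9 + 3/10*2/9 + 11/30*2/9 = 1/3 = pi_X  (ok)
  1/3*1/3 + 3/10*2/9 + 11/30*1/3 = 3/10 = pi_Y  (ok)
  1/3*1/9 + 3/10*5/9 + 11/30*4/9 = 11/30 = pi_Z  (ok)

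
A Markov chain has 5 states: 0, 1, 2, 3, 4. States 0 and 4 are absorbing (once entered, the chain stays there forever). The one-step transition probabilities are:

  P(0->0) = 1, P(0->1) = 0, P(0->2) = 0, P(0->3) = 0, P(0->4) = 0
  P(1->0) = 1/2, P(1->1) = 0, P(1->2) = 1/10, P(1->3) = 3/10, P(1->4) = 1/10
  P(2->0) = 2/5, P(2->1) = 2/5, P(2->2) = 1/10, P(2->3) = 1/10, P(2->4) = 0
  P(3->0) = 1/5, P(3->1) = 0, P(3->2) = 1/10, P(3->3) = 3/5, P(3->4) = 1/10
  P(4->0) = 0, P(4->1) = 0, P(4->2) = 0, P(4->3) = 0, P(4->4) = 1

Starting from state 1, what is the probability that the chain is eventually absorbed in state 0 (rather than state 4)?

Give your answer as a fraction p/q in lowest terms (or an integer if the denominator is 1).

Let a_i = P(absorbed in 0 | start in state i).
Boundary conditions: a_0 = 1, a_4 = 0.
For each transient state i, a_i = sum_j P(i->j) * a_j:
  a_1 = 1/2*a_0 + 0*a_1 + 1/10*a_2 + 3/10*a_3 + 1/10*a_4
  a_2 = 2/5*a_0 + 2/5*a_1 + 1/10*a_2 + 1/10*a_3 + 0*a_4
  a_3 = 1/5*a_0 + 0*a_1 + 1/10*a_2 + 3/5*a_3 + 1/10*a_4

Substituting a_0 = 1 and a_4 = 0, rearrange to (I - Q) a = r where r[i] = P(i -> 0):
  [1, -1/10, -3/10] . (a_1, a_2, a_3) = 1/2
  [-2/5, 9/10, -1/10] . (a_1, a_2, a_3) = 2/5
  [0, -1/10, 2/5] . (a_1, a_2, a_3) = 1/5

Solving yields:
  a_1 = 37/46
  a_2 = 142/161
  a_3 = 116/161

Starting state is 1, so the absorption probability is a_1 = 37/46.

Answer: 37/46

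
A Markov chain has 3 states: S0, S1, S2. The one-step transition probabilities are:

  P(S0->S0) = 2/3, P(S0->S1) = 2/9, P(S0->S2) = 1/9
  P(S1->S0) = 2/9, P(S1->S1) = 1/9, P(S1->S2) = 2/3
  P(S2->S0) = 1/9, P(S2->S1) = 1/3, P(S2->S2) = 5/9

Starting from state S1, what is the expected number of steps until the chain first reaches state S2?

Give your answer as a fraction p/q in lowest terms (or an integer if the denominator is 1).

Let h_i = expected steps to first reach S2 from state i.
Boundary: h_S2 = 0.
First-step equations for the other states:
  h_S0 = 1 + 2/3*h_S0 + 2/9*h_S1 + 1/9*h_S2
  h_S1 = 1 + 2/9*h_S0 + 1/9*h_S1 + 2/3*h_S2

Substituting h_S2 = 0 and rearranging gives the linear system (I - Q) h = 1:
  [1/3, -2/9] . (h_S0, h_S1) = 1
  [-2/9, 8/9] . (h_S0, h_S1) = 1

Solving yields:
  h_S0 = 9/2
  h_S1 = 9/4

Starting state is S1, so the expected hitting time is h_S1 = 9/4.

Answer: 9/4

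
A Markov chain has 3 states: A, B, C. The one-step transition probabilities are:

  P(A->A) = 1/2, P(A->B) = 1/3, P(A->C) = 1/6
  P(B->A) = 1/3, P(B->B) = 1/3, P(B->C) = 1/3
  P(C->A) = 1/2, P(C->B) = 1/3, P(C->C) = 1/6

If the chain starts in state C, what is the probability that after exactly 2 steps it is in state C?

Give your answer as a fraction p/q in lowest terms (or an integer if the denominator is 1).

Computing P^2 by repeated multiplication:
P^1 =
  A: [1/2, 1/3, 1/6]
  B: [1/3, 1/3, 1/3]
  C: [1/2, 1/3, 1/6]
P^2 =
  A: [4/9, 1/3, 2/9]
  B: [4/9, 1/3, 2/9]
  C: [4/9, 1/3, 2/9]

(P^2)[C -> C] = 2/9

Answer: 2/9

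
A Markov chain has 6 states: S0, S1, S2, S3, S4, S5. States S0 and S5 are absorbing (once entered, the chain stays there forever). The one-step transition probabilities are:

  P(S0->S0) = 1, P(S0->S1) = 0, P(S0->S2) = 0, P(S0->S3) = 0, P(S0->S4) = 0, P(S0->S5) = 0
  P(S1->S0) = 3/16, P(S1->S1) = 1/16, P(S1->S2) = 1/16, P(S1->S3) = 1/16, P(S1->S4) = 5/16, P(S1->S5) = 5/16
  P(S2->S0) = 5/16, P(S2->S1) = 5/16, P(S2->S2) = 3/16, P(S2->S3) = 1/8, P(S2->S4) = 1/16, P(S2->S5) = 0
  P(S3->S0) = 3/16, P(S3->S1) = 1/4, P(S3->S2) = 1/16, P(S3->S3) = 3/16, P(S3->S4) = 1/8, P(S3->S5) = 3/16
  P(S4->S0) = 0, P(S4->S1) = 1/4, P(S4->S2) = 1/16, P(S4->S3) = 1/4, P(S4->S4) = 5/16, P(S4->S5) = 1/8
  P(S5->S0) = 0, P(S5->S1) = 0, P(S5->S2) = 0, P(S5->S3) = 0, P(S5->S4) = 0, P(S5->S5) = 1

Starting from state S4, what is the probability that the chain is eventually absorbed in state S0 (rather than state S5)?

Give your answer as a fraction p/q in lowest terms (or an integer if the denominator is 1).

Answer: 373/1013

Derivation:
Let a_i = P(absorbed in S0 | start in state i).
Boundary conditions: a_S0 = 1, a_S5 = 0.
For each transient state i, a_i = sum_j P(i->j) * a_j:
  a_S1 = 3/16*a_S0 + 1/16*a_S1 + 1/16*a_S2 + 1/16*a_S3 + 5/16*a_S4 + 5/16*a_S5
  a_S2 = 5/16*a_S0 + 5/16*a_S1 + 3/16*a_S2 + 1/8*a_S3 + 1/16*a_S4 + 0*a_S5
  a_S3 = 3/16*a_S0 + 1/4*a_S1 + 1/16*a_S2 + 3/16*a_S3 + 1/8*a_S4 + 3/16*a_S5
  a_S4 = 0*a_S0 + 1/4*a_S1 + 1/16*a_S2 + 1/4*a_S3 + 5/16*a_S4 + 1/8*a_S5

Substituting a_S0 = 1 and a_S5 = 0, rearrange to (I - Q) a = r where r[i] = P(i -> S0):
  [15/16, -1/16, -1/16, -5/16] . (a_S1, a_S2, a_S3, a_S4) = 3/16
  [-5/16, 13/16, -1/8, -1/16] . (a_S1, a_S2, a_S3, a_S4) = 5/16
  [-1/4, -1/16, 13/16, -1/8] . (a_S1, a_S2, a_S3, a_S4) = 3/16
  [-1/4, -1/16, -1/4, 11/16] . (a_S1, a_S2, a_S3, a_S4) = 0

Solving yields:
  a_S1 = 7615/19247
  a_S2 = 12233/19247
  a_S3 = 464/1013
  a_S4 = 373/1013

Starting state is S4, so the absorption probability is a_S4 = 373/1013.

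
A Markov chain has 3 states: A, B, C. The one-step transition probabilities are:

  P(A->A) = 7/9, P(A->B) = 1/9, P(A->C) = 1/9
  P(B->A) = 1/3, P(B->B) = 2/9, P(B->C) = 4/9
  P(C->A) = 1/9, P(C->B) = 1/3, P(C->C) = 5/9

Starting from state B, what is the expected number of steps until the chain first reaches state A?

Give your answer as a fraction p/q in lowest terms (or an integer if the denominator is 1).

Let h_i = expected steps to first reach A from state i.
Boundary: h_A = 0.
First-step equations for the other states:
  h_B = 1 + 1/3*h_A + 2/9*h_B + 4/9*h_C
  h_C = 1 + 1/9*h_A + 1/3*h_B + 5/9*h_C

Substituting h_A = 0 and rearranging gives the linear system (I - Q) h = 1:
  [7/9, -4/9] . (h_B, h_C) = 1
  [-1/3, 4/9] . (h_B, h_C) = 1

Solving yields:
  h_B = 9/2
  h_C = 45/8

Starting state is B, so the expected hitting time is h_B = 9/2.

Answer: 9/2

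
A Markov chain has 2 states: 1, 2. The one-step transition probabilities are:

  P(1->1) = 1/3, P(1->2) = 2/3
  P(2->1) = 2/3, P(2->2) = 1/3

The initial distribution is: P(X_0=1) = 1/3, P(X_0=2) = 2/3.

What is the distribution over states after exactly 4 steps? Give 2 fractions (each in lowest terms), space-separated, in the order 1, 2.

Propagating the distribution step by step (d_{t+1} = d_t * P):
d_0 = (1=1/3, 2=2/3)
  d_1[1] = 1/3*1/3 + 2/3*2/3 = 5/9
  d_1[2] = 1/3*2/3 + 2/3*1/3 = 4/9
d_1 = (1=5/9, 2=4/9)
  d_2[1] = 5/9*1/3 + 4/9*2/3 = 13/27
  d_2[2] = 5/9*2/3 + 4/9*1/3 = 14/27
d_2 = (1=13/27, 2=14/27)
  d_3[1] = 13/27*1/3 + 14/27*2/3 = 41/81
  d_3[2] = 13/27*2/3 + 14/27*1/3 = 40/81
d_3 = (1=41/81, 2=40/81)
  d_4[1] = 41/81*1/3 + 40/81*2/3 = 121/243
  d_4[2] = 41/81*2/3 + 40/81*1/3 = 122/243
d_4 = (1=121/243, 2=122/243)

Answer: 121/243 122/243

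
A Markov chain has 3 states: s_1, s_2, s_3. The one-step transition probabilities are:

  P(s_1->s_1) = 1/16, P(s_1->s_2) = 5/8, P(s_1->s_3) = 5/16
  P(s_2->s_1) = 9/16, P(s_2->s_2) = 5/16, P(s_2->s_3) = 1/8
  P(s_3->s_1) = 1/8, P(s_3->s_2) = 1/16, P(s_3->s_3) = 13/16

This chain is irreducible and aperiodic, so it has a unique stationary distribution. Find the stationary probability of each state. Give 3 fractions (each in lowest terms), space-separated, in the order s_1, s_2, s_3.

The stationary distribution satisfies pi = pi * P, i.e.:
  pi_s_1 = 1/16*pi_s_1 + 9/16*pi_s_2 + 1/8*pi_s_3
  pi_s_2 = 5/8*pi_s_1 + 5/16*pi_s_2 + 1/16*pi_s_3
  pi_s_3 = 5/16*pi_s_1 + 1/8*pi_s_2 + 13/16*pi_s_3
with normalization: pi_s_1 + pi_s_2 + pi_s_3 = 1.

Using the first 2 balance equations plus normalization, the linear system A*pi = b is:
  [-15/16, 9/16, 1/8] . pi = 0
  [5/8, -11/16, 1/16] . pi = 0
  [1, 1, 1] . pi = 1

Solving yields:
  pi_s_1 = 31/141
  pi_s_2 = 35/141
  pi_s_3 = 25/47

Verification (pi * P):
  31/141*1/16 + 35/141*9/16 + 25/47*1/8 = 31/141 = pi_s_1  (ok)
  31/141*5/8 + 35/141*5/16 + 25/47*1/16 = 35/141 = pi_s_2  (ok)
  31/141*5/16 + 35/141*1/8 + 25/47*13/16 = 25/47 = pi_s_3  (ok)

Answer: 31/141 35/141 25/47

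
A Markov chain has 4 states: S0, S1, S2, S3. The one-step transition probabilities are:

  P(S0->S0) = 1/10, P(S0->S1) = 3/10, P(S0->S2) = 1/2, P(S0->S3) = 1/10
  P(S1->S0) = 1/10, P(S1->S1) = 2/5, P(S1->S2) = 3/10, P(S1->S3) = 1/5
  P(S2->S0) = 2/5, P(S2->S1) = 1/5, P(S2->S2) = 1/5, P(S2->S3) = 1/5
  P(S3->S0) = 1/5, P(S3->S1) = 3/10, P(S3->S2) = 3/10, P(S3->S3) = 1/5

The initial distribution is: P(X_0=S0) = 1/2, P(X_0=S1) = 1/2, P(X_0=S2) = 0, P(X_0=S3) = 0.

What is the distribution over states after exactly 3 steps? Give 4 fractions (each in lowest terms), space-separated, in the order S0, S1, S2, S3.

Propagating the distribution step by step (d_{t+1} = d_t * P):
d_0 = (S0=1/2, S1=1/2, S2=0, S3=0)
  d_1[S0] = 1/2*1/10 + 1/2*1/10 + 0*2/5 + 0*1/5 = 1/10
  d_1[S1] = 1/2*3/10 + 1/2*2/5 + 0*1/5 + 0*3/10 = 7/20
  d_1[S2] = 1/2*1/2 + 1/2*3/10 + 0*1/5 + 0*3/10 = 2/5
  d_1[S3] = 1/2*1/10 + 1/2*1/5 + 0*1/5 + 0*1/5 = 3/20
d_1 = (S0=1/10, S1=7/20, S2=2/5, S3=3/20)
  d_2[S0] = 1/10*1/10 + 7/20*1/10 + 2/5*2/5 + 3/20*1/5 = 47/200
  d_2[S1] = 1/10*3/10 + 7/20*2/5 + 2/5*1/5 + 3/20*3/10 = 59/200
  d_2[S2] = 1/10*1/2 + 7/20*3/10 + 2/5*1/5 + 3/20*3/10 = 7/25
  d_2[S3] = 1/10*1/10 + 7/20*1/5 + 2/5*1/5 + 3/20*1/5 = 19/100
d_2 = (S0=47/200, S1=59/200, S2=7/25, S3=19/100)
  d_3[S0] = 47/200*1/10 + 59/200*1/10 + 7/25*2/5 + 19/100*1/5 = 203/1000
  d_3[S1] = 47/200*3/10 + 59/200*2/5 + 7/25*1/5 + 19/100*3/10 = 603/2000
  d_3[S2] = 47/200*1/2 + 59/200*3/10 + 7/25*1/5 + 19/100*3/10 = 319/1000
  d_3[S3] = 47/200*1/10 + 59/200*1/5 + 7/25*1/5 + 19/100*1/5 = 353/2000
d_3 = (S0=203/1000, S1=603/2000, S2=319/1000, S3=353/2000)

Answer: 203/1000 603/2000 319/1000 353/2000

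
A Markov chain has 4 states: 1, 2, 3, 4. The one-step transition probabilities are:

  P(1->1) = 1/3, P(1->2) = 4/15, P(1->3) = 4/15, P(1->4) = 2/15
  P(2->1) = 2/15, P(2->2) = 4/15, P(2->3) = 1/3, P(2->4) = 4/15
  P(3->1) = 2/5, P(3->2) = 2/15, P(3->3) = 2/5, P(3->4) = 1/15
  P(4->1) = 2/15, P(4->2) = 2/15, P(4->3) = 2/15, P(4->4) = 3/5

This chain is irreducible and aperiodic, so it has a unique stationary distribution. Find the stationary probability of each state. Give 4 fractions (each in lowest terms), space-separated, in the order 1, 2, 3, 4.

The stationary distribution satisfies pi = pi * P, i.e.:
  pi_1 = 1/3*pi_1 + 2/15*pi_2 + 2/5*pi_3 + 2/15*pi_4
  pi_2 = 4/15*pi_1 + 4/15*pi_2 + 2/15*pi_3 + 2/15*pi_4
  pi_3 = 4/15*pi_1 + 1/3*pi_2 + 2/5*pi_3 + 2/15*pi_4
  pi_4 = 2/15*pi_1 + 4/15*pi_2 + 1/15*pi_3 + 3/5*pi_4
with normalization: pi_1 + pi_2 + pi_3 + pi_4 = 1.

Using the first 3 balance equations plus normalization, the linear system A*pi = b is:
  [-2/3, 2/15, 2/5, 2/15] . pi = 0
  [4/15, -11/15, 2/15, 2/15] . pi = 0
  [4/15, 1/3, -3/5, 2/15] . pi = 0
  [1, 1, 1, 1] . pi = 1

Solving yields:
  pi_1 = 207/794
  pi_2 = 77/397
  pi_3 = 112/397
  pi_4 = 209/794

Verification (pi * P):
  207/794*1/3 + 77/397*2/15 + 112/397*2/5 + 209/794*2/15 = 207/794 = pi_1  (ok)
  207/794*4/15 + 77/397*4/15 + 112/397*2/15 + 209/794*2/15 = 77/397 = pi_2  (ok)
  207/794*4/15 + 77/397*1/3 + 112/397*2/5 + 209/794*2/15 = 112/397 = pi_3  (ok)
  207/794*2/15 + 77/397*4/15 + 112/397*1/15 + 209/794*3/5 = 209/794 = pi_4  (ok)

Answer: 207/794 77/397 112/397 209/794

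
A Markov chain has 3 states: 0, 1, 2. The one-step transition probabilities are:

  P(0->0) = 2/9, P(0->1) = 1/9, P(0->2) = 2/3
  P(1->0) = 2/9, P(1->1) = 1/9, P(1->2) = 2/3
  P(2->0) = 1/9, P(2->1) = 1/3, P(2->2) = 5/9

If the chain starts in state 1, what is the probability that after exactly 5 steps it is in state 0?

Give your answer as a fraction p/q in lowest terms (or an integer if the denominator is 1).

Computing P^5 by repeated multiplication:
P^1 =
  0: [2/9, 1/9, 2/3]
  1: [2/9, 1/9, 2/3]
  2: [1/9, 1/3, 5/9]
P^2 =
  0: [4/27, 7/27, 16/27]
  1: [4/27, 7/27, 16/27]
  2: [13/81, 19/81, 49/81]
P^3 =
  0: [38/243, 59/243, 146/243]
  1: [38/243, 59/243, 146/243]
  2: [113/729, 179/729, 437/729]
P^4 =
  0: [340/2187, 535/2187, 1312/2187]
  1: [340/2187, 535/2187, 1312/2187]
  2: [1021/6561, 1603/6561, 3937/6561]
P^5 =
  0: [3062/19683, 4811/19683, 11810/19683]
  1: [3062/19683, 4811/19683, 11810/19683]
  2: [9185/59049, 14435/59049, 35429/59049]

(P^5)[1 -> 0] = 3062/19683

Answer: 3062/19683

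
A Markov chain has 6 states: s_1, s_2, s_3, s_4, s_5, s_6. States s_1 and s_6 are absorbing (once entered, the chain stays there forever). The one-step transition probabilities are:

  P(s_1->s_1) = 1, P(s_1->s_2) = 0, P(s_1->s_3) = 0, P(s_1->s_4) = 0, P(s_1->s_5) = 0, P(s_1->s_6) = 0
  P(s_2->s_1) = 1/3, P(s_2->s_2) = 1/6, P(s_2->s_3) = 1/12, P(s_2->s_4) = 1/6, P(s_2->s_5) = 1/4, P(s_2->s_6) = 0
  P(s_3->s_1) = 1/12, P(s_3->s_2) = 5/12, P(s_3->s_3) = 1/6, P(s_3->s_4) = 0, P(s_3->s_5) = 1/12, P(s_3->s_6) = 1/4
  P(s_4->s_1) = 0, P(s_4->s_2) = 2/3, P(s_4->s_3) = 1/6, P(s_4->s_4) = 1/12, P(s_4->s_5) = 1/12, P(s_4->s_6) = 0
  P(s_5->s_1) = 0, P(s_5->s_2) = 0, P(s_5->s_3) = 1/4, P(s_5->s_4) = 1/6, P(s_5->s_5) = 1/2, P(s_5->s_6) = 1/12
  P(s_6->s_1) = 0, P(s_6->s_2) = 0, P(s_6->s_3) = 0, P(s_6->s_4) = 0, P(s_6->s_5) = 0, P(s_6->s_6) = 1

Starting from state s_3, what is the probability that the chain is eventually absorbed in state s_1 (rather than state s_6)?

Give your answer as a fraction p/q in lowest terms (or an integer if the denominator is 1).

Let a_i = P(absorbed in s_1 | start in state i).
Boundary conditions: a_s_1 = 1, a_s_6 = 0.
For each transient state i, a_i = sum_j P(i->j) * a_j:
  a_s_2 = 1/3*a_s_1 + 1/6*a_s_2 + 1/12*a_s_3 + 1/6*a_s_4 + 1/4*a_s_5 + 0*a_s_6
  a_s_3 = 1/12*a_s_1 + 5/12*a_s_2 + 1/6*a_s_3 + 0*a_s_4 + 1/12*a_s_5 + 1/4*a_s_6
  a_s_4 = 0*a_s_1 + 2/3*a_s_2 + 1/6*a_s_3 + 1/12*a_s_4 + 1/12*a_s_5 + 0*a_s_6
  a_s_5 = 0*a_s_1 + 0*a_s_2 + 1/4*a_s_3 + 1/6*a_s_4 + 1/2*a_s_5 + 1/12*a_s_6

Substituting a_s_1 = 1 and a_s_6 = 0, rearrange to (I - Q) a = r where r[i] = P(i -> s_1):
  [5/6, -1/12, -1/6, -1/4] . (a_s_2, a_s_3, a_s_4, a_s_5) = 1/3
  [-5/12, 5/6, 0, -1/12] . (a_s_2, a_s_3, a_s_4, a_s_5) = 1/12
  [-2/3, -1/6, 11/12, -1/12] . (a_s_2, a_s_3, a_s_4, a_s_5) = 0
  [0, -1/4, -1/6, 1/2] . (a_s_2, a_s_3, a_s_4, a_s_5) = 0

Solving yields:
  a_s_2 = 2617/3597
  a_s_3 = 1840/3597
  a_s_4 = 798/1199
  a_s_5 = 1718/3597

Starting state is s_3, so the absorption probability is a_s_3 = 1840/3597.

Answer: 1840/3597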